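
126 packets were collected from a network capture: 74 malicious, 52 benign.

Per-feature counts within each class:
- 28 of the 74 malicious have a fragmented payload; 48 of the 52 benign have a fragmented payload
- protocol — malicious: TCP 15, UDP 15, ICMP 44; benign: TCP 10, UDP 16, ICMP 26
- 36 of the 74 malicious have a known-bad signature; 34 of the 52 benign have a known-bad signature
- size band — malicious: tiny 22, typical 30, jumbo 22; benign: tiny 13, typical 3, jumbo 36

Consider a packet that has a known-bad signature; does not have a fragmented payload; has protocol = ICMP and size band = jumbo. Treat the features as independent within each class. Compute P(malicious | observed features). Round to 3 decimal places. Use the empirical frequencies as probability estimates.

malicious: (74/126) × (46/74) × (44/74) × (36/74) × (22/74) ≈ 0.0313957
benign: (52/126) × (4/52) × (26/52) × (34/52) × (36/52) ≈ 0.00718512
P(malicious | x) = 0.0313957 / 0.03858082 ≈ 0.814

0.814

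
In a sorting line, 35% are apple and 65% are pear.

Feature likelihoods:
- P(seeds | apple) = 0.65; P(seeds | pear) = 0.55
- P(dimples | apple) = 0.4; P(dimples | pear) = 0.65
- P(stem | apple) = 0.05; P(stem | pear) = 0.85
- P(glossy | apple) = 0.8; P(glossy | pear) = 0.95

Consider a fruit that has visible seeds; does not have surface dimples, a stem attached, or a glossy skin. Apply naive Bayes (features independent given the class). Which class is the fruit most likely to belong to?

apple: 0.35 × 0.65 × (1−0.4) × (1−0.05) × (1−0.8) = 0.025935
pear: 0.65 × 0.55 × (1−0.65) × (1−0.85) × (1−0.95) = 0.0009384375
Highest score → apple.

apple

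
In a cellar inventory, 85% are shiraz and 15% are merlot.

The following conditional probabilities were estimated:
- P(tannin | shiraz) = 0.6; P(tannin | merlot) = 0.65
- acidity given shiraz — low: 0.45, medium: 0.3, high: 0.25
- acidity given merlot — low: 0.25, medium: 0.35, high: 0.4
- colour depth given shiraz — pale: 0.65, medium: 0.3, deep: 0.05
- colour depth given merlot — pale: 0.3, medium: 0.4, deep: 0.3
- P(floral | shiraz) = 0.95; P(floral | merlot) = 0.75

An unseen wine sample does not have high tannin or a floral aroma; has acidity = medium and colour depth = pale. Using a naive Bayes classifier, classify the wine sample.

shiraz

shiraz: 0.85 × (1−0.6) × 0.3 × 0.65 × (1−0.95) = 0.003315
merlot: 0.15 × (1−0.65) × 0.35 × 0.3 × (1−0.75) = 0.001378125
Highest score → shiraz.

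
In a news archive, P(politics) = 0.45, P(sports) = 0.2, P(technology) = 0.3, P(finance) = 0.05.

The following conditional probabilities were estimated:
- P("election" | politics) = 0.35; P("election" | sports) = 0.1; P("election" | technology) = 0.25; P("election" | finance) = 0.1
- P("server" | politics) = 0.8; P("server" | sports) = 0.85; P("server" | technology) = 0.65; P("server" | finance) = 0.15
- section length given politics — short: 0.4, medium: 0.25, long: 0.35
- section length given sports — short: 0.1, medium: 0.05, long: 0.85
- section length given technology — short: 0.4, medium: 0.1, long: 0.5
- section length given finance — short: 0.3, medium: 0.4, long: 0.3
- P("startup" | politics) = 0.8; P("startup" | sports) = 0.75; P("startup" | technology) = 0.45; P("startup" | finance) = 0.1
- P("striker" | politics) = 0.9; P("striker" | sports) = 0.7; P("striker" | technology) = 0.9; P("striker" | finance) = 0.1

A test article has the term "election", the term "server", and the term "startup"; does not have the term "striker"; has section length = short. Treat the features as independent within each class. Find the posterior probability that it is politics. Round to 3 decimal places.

politics: 0.45 × 0.35 × 0.8 × 0.4 × 0.8 × (1−0.9) = 0.004032
sports: 0.2 × 0.1 × 0.85 × 0.1 × 0.75 × (1−0.7) = 0.0003825
technology: 0.3 × 0.25 × 0.65 × 0.4 × 0.45 × (1−0.9) = 0.0008775
finance: 0.05 × 0.1 × 0.15 × 0.3 × 0.1 × (1−0.1) = 0.00002025
P(politics | x) = 0.004032 / 0.00531225 ≈ 0.759

0.759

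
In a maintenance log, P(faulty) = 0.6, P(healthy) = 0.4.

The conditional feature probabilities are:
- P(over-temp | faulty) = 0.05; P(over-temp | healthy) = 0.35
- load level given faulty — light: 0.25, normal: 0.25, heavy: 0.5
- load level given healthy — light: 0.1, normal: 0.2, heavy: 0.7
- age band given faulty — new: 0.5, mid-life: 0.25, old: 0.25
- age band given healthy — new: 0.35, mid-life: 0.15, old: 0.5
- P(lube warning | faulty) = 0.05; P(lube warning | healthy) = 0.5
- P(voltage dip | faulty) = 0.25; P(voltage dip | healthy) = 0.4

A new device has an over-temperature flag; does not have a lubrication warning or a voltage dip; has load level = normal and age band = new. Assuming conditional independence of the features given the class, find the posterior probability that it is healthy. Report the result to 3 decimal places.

0.524

faulty: 0.6 × 0.05 × 0.25 × 0.5 × (1−0.05) × (1−0.25) = 0.002671875
healthy: 0.4 × 0.35 × 0.2 × 0.35 × (1−0.5) × (1−0.4) = 0.00294
P(healthy | x) = 0.00294 / 0.005611875 ≈ 0.524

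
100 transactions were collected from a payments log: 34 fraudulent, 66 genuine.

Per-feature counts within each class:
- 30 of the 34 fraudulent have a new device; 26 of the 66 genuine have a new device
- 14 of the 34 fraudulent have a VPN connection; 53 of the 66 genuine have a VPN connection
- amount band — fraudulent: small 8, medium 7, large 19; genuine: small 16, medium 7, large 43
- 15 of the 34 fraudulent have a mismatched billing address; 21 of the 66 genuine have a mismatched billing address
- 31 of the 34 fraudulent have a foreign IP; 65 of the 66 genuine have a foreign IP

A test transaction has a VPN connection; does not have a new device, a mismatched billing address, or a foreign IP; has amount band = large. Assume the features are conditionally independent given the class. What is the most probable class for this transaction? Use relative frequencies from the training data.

fraudulent: (34/100) × (4/34) × (14/34) × (19/34) × (19/34) × (3/34) ≈ 0.000453838
genuine: (66/100) × (40/66) × (53/66) × (43/66) × (45/66) × (1/66) ≈ 0.00216193
Highest score → genuine.

genuine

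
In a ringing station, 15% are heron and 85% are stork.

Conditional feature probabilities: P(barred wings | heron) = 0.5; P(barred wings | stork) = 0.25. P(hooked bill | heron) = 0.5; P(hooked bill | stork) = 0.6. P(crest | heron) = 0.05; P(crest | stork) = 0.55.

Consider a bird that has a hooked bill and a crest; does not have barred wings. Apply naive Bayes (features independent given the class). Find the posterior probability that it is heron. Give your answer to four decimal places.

heron: 0.15 × (1−0.5) × 0.5 × 0.05 = 0.001875
stork: 0.85 × (1−0.25) × 0.6 × 0.55 = 0.210375
P(heron | x) = 0.001875 / 0.21225 ≈ 0.0088

0.0088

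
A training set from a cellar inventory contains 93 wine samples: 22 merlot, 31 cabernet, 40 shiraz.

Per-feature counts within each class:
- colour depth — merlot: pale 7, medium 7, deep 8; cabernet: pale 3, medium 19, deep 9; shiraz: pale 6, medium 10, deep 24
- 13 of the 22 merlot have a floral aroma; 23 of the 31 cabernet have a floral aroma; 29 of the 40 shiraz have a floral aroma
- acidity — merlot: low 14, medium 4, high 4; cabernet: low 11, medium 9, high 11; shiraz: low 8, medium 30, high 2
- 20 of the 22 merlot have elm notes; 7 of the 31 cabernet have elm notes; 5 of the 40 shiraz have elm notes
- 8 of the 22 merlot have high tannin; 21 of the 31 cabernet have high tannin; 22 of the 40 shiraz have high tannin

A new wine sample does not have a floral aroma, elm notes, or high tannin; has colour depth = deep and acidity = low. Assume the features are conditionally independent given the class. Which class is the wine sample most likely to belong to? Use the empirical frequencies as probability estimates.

shiraz

merlot: (22/93) × (8/22) × (9/22) × (14/22) × (2/22) × (14/22) ≈ 0.00129552
cabernet: (31/93) × (9/31) × (8/31) × (11/31) × (24/31) × (10/31) ≈ 0.00221313
shiraz: (40/93) × (24/40) × (11/40) × (8/40) × (35/40) × (18/40) ≈ 0.00558871
Highest score → shiraz.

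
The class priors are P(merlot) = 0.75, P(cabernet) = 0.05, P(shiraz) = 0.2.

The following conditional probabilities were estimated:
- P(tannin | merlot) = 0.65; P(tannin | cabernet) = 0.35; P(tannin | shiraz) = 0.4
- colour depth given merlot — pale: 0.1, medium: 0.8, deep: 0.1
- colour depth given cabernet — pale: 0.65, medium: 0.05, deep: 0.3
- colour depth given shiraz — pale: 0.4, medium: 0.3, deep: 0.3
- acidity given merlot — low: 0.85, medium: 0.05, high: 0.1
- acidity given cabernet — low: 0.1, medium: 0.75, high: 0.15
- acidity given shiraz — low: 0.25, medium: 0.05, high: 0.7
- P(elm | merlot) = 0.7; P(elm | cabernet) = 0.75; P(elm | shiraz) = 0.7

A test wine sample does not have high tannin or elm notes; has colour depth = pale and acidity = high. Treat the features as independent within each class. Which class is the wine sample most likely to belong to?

merlot: 0.75 × (1−0.65) × 0.1 × 0.1 × (1−0.7) = 0.0007875
cabernet: 0.05 × (1−0.35) × 0.65 × 0.15 × (1−0.75) = 0.0007921875
shiraz: 0.2 × (1−0.4) × 0.4 × 0.7 × (1−0.7) = 0.01008
Highest score → shiraz.

shiraz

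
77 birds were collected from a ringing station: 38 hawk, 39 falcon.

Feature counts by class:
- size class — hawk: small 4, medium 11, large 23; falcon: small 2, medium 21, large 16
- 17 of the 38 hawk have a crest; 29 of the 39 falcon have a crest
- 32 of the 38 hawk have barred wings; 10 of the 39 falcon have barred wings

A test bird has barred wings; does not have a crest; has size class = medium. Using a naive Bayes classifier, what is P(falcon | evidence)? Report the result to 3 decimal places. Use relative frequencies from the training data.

hawk: (38/77) × (11/38) × (21/38) × (32/38) ≈ 0.066482
falcon: (39/77) × (21/39) × (10/39) × (10/39) ≈ 0.0179308
P(falcon | x) = 0.0179308 / 0.0844128 ≈ 0.212

0.212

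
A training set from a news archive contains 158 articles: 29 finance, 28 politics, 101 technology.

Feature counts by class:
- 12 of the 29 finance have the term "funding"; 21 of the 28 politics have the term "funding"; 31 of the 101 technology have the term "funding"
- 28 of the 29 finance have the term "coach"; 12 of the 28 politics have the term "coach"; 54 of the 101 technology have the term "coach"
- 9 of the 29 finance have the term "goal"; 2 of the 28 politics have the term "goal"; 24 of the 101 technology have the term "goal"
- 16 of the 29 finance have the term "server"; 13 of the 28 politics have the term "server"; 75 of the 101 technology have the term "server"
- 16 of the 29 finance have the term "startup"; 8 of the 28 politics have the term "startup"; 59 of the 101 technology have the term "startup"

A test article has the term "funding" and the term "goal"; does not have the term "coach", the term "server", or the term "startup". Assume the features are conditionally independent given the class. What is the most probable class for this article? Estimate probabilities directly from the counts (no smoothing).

technology

finance: (29/158) × (12/29) × (1/29) × (9/29) × (13/29) × (13/29) ≈ 0.000163328
politics: (28/158) × (21/28) × (16/28) × (2/28) × (15/28) × (20/28) ≈ 0.00207588
technology: (101/158) × (31/101) × (47/101) × (24/101) × (26/101) × (42/101) ≈ 0.00232247
Highest score → technology.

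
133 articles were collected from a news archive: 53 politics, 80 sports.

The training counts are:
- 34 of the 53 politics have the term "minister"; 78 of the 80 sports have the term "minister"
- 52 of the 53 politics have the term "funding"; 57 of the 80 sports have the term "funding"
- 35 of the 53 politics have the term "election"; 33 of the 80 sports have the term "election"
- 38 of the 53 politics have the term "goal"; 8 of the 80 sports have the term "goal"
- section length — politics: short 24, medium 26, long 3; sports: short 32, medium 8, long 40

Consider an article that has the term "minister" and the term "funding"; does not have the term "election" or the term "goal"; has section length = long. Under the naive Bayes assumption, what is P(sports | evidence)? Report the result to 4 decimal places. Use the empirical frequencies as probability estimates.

politics: (53/133) × (34/53) × (52/53) × (18/53) × (15/53) × (3/53) ≈ 0.00136462
sports: (80/133) × (78/80) × (57/80) × (47/80) × (72/80) × (40/80) ≈ 0.110471
P(sports | x) = 0.110471 / 0.11183562 ≈ 0.9878

0.9878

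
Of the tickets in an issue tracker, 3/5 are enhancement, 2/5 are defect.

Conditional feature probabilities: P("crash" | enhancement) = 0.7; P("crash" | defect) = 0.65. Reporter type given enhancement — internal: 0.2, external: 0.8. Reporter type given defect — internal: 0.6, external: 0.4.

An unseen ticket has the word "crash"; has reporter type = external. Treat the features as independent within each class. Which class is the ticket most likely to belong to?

enhancement: 0.6 × 0.7 × 0.8 = 0.336
defect: 0.4 × 0.65 × 0.4 = 0.104
Highest score → enhancement.

enhancement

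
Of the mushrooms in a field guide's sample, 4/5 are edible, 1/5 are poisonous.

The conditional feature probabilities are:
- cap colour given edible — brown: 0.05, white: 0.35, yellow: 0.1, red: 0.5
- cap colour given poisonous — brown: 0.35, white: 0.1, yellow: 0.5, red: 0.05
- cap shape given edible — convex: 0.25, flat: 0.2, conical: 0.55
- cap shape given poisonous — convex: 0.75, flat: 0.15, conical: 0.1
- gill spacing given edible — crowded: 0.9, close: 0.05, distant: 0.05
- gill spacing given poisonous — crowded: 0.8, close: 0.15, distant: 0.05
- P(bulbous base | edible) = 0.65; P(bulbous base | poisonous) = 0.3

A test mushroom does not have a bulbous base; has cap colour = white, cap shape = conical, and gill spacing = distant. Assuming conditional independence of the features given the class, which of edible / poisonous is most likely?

edible: 0.8 × 0.35 × 0.55 × 0.05 × (1−0.65) = 0.002695
poisonous: 0.2 × 0.1 × 0.1 × 0.05 × (1−0.3) = 0.00007
Highest score → edible.

edible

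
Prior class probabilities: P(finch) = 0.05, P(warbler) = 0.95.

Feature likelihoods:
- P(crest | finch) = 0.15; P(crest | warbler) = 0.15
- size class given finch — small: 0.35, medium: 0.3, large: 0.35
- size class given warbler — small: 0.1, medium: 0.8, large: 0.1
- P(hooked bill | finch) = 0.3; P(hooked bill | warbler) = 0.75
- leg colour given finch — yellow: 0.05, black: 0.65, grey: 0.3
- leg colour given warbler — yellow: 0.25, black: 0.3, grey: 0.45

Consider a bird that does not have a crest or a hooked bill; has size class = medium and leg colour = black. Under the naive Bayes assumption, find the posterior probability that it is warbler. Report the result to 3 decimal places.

0.893

finch: 0.05 × (1−0.15) × 0.3 × (1−0.3) × 0.65 = 0.00580125
warbler: 0.95 × (1−0.15) × 0.8 × (1−0.75) × 0.3 = 0.04845
P(warbler | x) = 0.04845 / 0.05425125 ≈ 0.893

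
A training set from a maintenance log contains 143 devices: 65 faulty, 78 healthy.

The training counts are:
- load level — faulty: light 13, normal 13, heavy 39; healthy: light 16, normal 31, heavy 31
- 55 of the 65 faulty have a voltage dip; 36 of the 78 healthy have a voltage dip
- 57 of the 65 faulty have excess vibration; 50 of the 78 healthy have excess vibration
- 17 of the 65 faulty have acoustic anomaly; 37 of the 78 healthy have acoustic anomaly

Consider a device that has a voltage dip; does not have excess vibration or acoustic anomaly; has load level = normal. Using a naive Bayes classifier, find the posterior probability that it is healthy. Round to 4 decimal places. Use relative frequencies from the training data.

faulty: (65/143) × (13/65) × (55/65) × (8/65) × (48/65) ≈ 0.00699135
healthy: (78/143) × (31/78) × (36/78) × (28/78) × (41/78) ≈ 0.0188793
P(healthy | x) = 0.0188793 / 0.02587065 ≈ 0.7298

0.7298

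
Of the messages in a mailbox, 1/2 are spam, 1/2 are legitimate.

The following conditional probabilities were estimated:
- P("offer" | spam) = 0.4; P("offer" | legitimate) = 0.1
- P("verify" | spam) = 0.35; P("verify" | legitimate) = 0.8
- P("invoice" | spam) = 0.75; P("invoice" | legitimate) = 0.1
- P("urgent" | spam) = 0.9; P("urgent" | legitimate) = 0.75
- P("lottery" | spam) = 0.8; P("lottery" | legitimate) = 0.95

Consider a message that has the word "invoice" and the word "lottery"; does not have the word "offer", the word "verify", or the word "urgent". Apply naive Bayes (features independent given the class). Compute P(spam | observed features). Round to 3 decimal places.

spam: 0.5 × (1−0.4) × (1−0.35) × 0.75 × (1−0.9) × 0.8 = 0.0117
legitimate: 0.5 × (1−0.1) × (1−0.8) × 0.1 × (1−0.75) × 0.95 = 0.0021375
P(spam | x) = 0.0117 / 0.0138375 ≈ 0.846

0.846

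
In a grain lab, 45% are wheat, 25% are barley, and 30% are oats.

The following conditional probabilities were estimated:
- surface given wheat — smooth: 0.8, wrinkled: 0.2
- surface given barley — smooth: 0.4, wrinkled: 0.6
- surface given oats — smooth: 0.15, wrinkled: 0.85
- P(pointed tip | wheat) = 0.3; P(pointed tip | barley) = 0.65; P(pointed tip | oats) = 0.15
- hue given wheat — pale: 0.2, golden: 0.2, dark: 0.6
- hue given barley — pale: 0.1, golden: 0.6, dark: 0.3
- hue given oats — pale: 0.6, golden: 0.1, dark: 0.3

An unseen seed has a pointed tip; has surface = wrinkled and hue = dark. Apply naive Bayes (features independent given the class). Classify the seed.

wheat: 0.45 × 0.2 × 0.3 × 0.6 = 0.0162
barley: 0.25 × 0.6 × 0.65 × 0.3 = 0.02925
oats: 0.3 × 0.85 × 0.15 × 0.3 = 0.011475
Highest score → barley.

barley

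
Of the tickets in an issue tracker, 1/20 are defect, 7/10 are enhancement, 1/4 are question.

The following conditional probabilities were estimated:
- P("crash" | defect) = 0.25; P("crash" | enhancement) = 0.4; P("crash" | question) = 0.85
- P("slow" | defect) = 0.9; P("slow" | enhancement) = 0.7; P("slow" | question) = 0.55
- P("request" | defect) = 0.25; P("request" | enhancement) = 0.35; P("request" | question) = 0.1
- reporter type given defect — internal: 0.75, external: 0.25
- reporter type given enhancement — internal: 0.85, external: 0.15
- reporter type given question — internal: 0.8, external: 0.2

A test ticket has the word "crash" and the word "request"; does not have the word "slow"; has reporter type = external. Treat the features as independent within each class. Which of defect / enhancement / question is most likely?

enhancement

defect: 0.05 × 0.25 × (1−0.9) × 0.25 × 0.25 = 0.000078125
enhancement: 0.7 × 0.4 × (1−0.7) × 0.35 × 0.15 = 0.00441
question: 0.25 × 0.85 × (1−0.55) × 0.1 × 0.2 = 0.0019125
Highest score → enhancement.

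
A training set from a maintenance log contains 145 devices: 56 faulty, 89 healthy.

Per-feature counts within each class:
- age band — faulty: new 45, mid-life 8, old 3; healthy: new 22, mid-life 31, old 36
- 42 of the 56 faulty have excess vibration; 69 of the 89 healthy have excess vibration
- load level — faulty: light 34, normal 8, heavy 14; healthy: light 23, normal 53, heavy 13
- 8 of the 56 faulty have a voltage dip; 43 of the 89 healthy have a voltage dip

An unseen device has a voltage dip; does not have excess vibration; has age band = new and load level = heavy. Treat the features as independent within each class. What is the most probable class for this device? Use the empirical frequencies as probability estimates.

faulty: (56/145) × (45/56) × (14/56) × (14/56) × (8/56) ≈ 0.00277094
healthy: (89/145) × (22/89) × (20/89) × (13/89) × (43/89) ≈ 0.00240617
Highest score → faulty.

faulty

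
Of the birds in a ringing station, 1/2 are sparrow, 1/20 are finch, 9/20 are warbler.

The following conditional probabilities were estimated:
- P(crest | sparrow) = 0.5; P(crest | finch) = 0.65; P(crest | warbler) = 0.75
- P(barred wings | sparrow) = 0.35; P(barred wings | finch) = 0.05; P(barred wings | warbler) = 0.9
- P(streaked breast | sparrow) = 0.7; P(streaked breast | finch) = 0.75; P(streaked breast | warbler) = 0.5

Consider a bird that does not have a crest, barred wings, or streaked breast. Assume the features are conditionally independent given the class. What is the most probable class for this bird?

sparrow: 0.5 × (1−0.5) × (1−0.35) × (1−0.7) = 0.04875
finch: 0.05 × (1−0.65) × (1−0.05) × (1−0.75) = 0.00415625
warbler: 0.45 × (1−0.75) × (1−0.9) × (1−0.5) = 0.005625
Highest score → sparrow.

sparrow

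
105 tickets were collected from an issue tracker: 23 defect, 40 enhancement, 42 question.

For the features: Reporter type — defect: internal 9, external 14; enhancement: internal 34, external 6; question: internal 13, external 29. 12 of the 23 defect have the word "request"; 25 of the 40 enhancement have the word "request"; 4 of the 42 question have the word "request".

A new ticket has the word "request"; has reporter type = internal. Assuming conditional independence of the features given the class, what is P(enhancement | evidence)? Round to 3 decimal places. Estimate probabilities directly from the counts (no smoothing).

0.782

defect: (23/105) × (9/23) × (12/23) ≈ 0.0447205
enhancement: (40/105) × (34/40) × (25/40) ≈ 0.202381
question: (42/105) × (13/42) × (4/42) ≈ 0.0117914
P(enhancement | x) = 0.202381 / 0.2588929 ≈ 0.782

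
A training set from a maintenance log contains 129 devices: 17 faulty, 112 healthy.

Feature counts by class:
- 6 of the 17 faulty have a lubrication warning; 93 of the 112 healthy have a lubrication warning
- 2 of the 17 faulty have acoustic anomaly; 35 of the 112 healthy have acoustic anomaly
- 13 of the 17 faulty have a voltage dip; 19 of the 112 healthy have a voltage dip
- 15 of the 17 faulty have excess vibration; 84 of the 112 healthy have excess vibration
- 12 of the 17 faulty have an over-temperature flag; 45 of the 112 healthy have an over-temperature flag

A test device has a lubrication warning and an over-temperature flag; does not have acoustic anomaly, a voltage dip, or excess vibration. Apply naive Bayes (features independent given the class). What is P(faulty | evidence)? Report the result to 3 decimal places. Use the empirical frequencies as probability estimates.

faulty: (17/129) × (6/17) × (15/17) × (4/17) × (2/17) × (12/17) ≈ 0.000801915
healthy: (112/129) × (93/112) × (77/112) × (93/112) × (28/112) × (45/112) ≈ 0.0413395
P(faulty | x) = 0.000801915 / 0.042141415 ≈ 0.019

0.019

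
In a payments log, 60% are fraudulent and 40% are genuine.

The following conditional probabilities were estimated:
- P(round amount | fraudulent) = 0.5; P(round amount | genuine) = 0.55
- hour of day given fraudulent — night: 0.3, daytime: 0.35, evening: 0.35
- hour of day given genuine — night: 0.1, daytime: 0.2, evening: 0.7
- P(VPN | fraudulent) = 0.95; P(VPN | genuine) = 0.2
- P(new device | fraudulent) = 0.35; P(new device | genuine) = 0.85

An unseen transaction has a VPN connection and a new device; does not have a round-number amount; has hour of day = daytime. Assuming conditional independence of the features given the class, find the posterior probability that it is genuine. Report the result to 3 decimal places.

fraudulent: 0.6 × (1−0.5) × 0.35 × 0.95 × 0.35 = 0.0349125
genuine: 0.4 × (1−0.55) × 0.2 × 0.2 × 0.85 = 0.00612
P(genuine | x) = 0.00612 / 0.0410325 ≈ 0.149

0.149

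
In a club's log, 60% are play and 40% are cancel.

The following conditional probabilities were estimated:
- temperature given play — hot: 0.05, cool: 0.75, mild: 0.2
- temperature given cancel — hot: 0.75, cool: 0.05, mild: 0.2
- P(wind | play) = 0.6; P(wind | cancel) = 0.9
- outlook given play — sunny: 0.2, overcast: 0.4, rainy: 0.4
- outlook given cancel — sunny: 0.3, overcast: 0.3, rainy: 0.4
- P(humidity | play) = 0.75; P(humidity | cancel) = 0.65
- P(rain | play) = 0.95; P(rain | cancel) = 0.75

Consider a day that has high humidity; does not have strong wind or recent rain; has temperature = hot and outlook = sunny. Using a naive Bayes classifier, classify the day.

play: 0.6 × 0.05 × (1−0.6) × 0.2 × 0.75 × (1−0.95) = 0.00009
cancel: 0.4 × 0.75 × (1−0.9) × 0.3 × 0.65 × (1−0.75) = 0.0014625
Highest score → cancel.

cancel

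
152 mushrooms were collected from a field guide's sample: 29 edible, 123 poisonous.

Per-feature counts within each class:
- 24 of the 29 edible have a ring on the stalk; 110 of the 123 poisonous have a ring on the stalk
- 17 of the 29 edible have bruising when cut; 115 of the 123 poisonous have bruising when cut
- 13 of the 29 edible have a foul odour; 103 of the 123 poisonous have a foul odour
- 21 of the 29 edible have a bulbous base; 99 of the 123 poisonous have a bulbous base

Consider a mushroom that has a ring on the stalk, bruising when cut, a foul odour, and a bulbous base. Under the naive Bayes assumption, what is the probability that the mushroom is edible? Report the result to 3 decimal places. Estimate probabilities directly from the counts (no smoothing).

0.062

edible: (29/152) × (24/29) × (17/29) × (13/29) × (21/29) ≈ 0.0300459
poisonous: (123/152) × (110/123) × (115/123) × (103/123) × (99/123) ≈ 0.456041
P(edible | x) = 0.0300459 / 0.4860869 ≈ 0.062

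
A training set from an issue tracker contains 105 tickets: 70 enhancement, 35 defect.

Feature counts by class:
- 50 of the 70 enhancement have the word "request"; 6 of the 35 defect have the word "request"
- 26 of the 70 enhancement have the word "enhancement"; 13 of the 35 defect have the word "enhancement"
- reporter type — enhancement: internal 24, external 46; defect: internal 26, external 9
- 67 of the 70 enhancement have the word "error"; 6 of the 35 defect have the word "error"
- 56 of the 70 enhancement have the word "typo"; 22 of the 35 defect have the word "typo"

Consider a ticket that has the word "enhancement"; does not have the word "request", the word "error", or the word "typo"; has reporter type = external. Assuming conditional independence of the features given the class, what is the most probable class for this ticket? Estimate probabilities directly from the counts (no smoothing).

defect

enhancement: (70/105) × (20/70) × (26/70) × (46/70) × (3/70) × (14/70) ≈ 0.000398501
defect: (35/105) × (29/35) × (13/35) × (9/35) × (29/35) × (13/35) ≈ 0.00811827
Highest score → defect.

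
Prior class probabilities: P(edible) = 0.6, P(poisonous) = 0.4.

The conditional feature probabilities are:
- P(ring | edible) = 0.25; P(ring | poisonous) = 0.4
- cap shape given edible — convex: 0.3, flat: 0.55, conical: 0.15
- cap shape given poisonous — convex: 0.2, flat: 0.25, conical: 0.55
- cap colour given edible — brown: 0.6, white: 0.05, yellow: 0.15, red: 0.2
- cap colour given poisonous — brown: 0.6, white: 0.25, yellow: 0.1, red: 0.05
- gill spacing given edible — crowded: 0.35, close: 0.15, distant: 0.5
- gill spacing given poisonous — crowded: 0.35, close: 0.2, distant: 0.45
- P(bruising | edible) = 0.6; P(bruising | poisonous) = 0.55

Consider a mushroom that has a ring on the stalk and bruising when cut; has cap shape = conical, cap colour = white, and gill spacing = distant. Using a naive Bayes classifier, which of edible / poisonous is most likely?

poisonous

edible: 0.6 × 0.25 × 0.15 × 0.05 × 0.5 × 0.6 = 0.0003375
poisonous: 0.4 × 0.4 × 0.55 × 0.25 × 0.45 × 0.55 = 0.005445
Highest score → poisonous.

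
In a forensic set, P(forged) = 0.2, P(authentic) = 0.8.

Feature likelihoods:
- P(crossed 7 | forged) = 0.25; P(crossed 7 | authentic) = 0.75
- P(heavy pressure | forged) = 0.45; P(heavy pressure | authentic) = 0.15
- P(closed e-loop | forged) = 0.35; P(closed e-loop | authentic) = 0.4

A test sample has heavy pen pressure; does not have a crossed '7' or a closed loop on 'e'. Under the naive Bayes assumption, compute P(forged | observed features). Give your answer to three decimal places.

0.709

forged: 0.2 × (1−0.25) × 0.45 × (1−0.35) = 0.043875
authentic: 0.8 × (1−0.75) × 0.15 × (1−0.4) = 0.018
P(forged | x) = 0.043875 / 0.061875 ≈ 0.709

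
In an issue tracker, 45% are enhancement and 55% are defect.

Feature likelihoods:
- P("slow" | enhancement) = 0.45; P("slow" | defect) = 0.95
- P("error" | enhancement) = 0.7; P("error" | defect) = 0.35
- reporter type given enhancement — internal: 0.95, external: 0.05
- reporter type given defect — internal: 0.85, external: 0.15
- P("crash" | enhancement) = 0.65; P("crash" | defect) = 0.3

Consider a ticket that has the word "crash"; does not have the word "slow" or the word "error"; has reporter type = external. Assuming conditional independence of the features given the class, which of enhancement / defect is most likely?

enhancement: 0.45 × (1−0.45) × (1−0.7) × 0.05 × 0.65 = 0.002413125
defect: 0.55 × (1−0.95) × (1−0.35) × 0.15 × 0.3 = 0.000804375
Highest score → enhancement.

enhancement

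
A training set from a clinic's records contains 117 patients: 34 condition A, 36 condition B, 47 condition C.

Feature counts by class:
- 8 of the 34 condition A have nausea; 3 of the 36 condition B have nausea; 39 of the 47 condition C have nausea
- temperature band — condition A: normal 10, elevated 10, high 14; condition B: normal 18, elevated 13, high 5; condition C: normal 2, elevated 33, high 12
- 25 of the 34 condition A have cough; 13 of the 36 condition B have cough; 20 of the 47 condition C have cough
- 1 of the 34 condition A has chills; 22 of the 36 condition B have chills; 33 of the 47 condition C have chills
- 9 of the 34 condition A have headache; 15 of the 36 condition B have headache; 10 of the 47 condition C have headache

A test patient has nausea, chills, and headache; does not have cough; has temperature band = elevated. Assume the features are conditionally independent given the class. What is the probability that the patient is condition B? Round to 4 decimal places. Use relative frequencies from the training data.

0.0696

condition A: (34/117) × (8/34) × (10/34) × (9/34) × (1/34) × (9/34) ≈ 0.0000414451
condition B: (36/117) × (3/36) × (13/36) × (23/36) × (22/36) × (15/36) ≈ 0.0015063
condition C: (47/117) × (39/47) × (33/47) × (27/47) × (33/47) × (10/47) ≈ 0.0200853
P(condition B | x) = 0.0015063 / 0.0216330451 ≈ 0.0696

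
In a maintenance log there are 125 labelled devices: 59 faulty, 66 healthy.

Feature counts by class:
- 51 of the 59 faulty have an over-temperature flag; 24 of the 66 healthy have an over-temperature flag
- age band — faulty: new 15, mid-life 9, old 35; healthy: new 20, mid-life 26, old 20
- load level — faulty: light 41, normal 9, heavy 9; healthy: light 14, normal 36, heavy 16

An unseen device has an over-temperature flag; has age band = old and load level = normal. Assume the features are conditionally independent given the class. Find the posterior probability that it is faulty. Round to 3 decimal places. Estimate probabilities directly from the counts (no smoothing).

faulty: (59/125) × (51/59) × (35/59) × (9/59) ≈ 0.0369204
healthy: (66/125) × (24/66) × (20/66) × (36/66) ≈ 0.0317355
P(faulty | x) = 0.0369204 / 0.0686559 ≈ 0.538

0.538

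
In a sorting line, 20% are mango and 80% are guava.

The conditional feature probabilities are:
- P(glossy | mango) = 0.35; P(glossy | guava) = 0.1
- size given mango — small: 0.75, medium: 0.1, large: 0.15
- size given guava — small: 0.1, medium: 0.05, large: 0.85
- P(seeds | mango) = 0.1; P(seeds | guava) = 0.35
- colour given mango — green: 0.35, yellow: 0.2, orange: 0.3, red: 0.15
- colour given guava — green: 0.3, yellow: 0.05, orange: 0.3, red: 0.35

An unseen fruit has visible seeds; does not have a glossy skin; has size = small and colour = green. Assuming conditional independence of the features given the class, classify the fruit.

mango: 0.2 × (1−0.35) × 0.75 × 0.1 × 0.35 = 0.0034125
guava: 0.8 × (1−0.1) × 0.1 × 0.35 × 0.3 = 0.00756
Highest score → guava.

guava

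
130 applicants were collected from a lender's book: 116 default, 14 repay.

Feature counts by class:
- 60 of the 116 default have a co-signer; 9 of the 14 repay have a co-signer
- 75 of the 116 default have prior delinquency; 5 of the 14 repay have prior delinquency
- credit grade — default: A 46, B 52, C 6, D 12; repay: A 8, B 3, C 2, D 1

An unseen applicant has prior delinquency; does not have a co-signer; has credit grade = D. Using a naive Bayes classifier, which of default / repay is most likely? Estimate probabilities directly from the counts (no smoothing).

default: (116/130) × (56/116) × (75/116) × (12/116) ≈ 0.0288119
repay: (14/130) × (5/14) × (5/14) × (1/14) ≈ 0.000981162
Highest score → default.

default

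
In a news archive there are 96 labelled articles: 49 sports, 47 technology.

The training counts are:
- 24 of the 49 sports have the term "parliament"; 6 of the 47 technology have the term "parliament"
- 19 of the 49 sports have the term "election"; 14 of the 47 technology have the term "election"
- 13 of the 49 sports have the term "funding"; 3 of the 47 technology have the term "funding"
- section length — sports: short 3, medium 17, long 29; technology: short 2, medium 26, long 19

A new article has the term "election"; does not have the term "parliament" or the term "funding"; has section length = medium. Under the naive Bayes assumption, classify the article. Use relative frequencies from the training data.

technology

sports: (49/96) × (25/49) × (19/49) × (36/49) × (17/49) ≈ 0.0257386
technology: (47/96) × (41/47) × (14/47) × (44/47) × (26/47) ≈ 0.065883
Highest score → technology.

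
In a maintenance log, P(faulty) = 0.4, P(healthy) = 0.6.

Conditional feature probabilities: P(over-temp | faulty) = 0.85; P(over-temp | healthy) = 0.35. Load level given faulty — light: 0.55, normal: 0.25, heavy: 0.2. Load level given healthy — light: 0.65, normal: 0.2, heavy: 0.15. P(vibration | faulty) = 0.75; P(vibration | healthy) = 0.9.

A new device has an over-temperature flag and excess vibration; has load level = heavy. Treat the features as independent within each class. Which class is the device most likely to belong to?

faulty: 0.4 × 0.85 × 0.2 × 0.75 = 0.051
healthy: 0.6 × 0.35 × 0.15 × 0.9 = 0.02835
Highest score → faulty.

faulty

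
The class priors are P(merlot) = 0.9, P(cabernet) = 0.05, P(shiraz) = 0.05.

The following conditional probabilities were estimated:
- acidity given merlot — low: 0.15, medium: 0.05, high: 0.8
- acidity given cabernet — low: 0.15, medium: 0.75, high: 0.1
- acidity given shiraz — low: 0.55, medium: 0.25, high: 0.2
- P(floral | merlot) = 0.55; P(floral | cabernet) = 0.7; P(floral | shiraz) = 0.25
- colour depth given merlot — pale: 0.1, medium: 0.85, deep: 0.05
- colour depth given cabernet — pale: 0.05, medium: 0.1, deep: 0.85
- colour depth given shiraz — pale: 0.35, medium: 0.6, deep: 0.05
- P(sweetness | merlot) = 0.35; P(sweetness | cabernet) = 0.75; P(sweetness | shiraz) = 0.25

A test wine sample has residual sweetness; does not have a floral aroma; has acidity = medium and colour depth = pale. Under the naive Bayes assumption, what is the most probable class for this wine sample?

shiraz

merlot: 0.9 × 0.05 × (1−0.55) × 0.1 × 0.35 = 0.00070875
cabernet: 0.05 × 0.75 × (1−0.7) × 0.05 × 0.75 = 0.000421875
shiraz: 0.05 × 0.25 × (1−0.25) × 0.35 × 0.25 = 0.0008203125
Highest score → shiraz.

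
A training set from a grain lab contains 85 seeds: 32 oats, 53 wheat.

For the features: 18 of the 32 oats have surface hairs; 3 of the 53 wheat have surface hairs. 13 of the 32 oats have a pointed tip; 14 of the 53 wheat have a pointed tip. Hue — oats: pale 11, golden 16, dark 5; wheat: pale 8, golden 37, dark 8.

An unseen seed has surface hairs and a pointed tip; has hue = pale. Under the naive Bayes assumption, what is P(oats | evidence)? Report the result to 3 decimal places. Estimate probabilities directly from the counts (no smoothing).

0.955

oats: (32/85) × (18/32) × (13/32) × (11/32) ≈ 0.0295726
wheat: (53/85) × (3/53) × (14/53) × (8/53) ≈ 0.00140724
P(oats | x) = 0.0295726 / 0.03097984 ≈ 0.955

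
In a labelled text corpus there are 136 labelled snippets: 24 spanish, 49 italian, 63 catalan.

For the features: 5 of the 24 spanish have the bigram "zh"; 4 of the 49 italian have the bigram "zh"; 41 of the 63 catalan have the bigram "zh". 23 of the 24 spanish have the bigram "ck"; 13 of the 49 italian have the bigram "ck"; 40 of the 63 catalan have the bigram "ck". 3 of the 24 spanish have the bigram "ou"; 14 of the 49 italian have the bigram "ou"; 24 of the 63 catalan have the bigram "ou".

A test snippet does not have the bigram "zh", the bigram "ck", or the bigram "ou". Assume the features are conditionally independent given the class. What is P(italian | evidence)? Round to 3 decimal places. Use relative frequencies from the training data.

0.807

spanish: (24/136) × (19/24) × (1/24) × (21/24) ≈ 0.00509344
italian: (49/136) × (45/49) × (36/49) × (35/49) ≈ 0.173641
catalan: (63/136) × (22/63) × (23/63) × (39/63) ≈ 0.0365591
P(italian | x) = 0.173641 / 0.21529354 ≈ 0.807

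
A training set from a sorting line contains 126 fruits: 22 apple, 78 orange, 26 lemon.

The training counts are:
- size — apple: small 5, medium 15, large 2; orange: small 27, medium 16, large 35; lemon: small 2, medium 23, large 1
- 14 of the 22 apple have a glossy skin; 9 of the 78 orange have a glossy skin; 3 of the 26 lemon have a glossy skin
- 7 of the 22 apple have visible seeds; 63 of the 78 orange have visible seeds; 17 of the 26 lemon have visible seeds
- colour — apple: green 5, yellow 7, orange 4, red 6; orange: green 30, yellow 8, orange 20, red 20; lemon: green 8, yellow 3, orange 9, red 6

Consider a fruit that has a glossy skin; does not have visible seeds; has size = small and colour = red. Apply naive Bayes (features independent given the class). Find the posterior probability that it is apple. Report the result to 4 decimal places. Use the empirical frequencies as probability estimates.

0.7747

apple: (22/126) × (5/22) × (14/22) × (15/22) × (6/22) ≈ 0.00469572
orange: (78/126) × (27/78) × (9/78) × (15/78) × (20/78) ≈ 0.0012192
lemon: (26/126) × (2/26) × (3/26) × (9/26) × (6/26) ≈ 0.000146303
P(apple | x) = 0.00469572 / 0.006061223 ≈ 0.7747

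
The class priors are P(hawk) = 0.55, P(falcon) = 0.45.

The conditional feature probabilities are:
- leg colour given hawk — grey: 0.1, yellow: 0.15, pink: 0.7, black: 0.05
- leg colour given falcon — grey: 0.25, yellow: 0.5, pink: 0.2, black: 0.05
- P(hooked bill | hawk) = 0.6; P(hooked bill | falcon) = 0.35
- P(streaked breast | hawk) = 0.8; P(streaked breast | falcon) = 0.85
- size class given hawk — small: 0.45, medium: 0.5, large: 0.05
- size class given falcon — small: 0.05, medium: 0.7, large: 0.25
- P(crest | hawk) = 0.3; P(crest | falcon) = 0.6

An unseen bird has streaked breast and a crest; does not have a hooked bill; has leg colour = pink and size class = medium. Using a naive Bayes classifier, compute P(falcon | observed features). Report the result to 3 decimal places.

0.531

hawk: 0.55 × 0.7 × (1−0.6) × 0.8 × 0.5 × 0.3 = 0.01848
falcon: 0.45 × 0.2 × (1−0.35) × 0.85 × 0.7 × 0.6 = 0.0208845
P(falcon | x) = 0.0208845 / 0.0393645 ≈ 0.531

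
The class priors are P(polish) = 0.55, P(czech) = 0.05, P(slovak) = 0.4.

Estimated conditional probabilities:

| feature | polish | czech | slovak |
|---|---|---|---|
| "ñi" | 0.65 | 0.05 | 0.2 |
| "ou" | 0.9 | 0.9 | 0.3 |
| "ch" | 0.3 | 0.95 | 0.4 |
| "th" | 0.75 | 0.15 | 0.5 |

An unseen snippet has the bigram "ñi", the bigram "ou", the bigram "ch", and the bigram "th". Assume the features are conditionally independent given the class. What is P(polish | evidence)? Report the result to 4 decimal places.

polish: 0.55 × 0.65 × 0.9 × 0.3 × 0.75 = 0.07239375
czech: 0.05 × 0.05 × 0.9 × 0.95 × 0.15 = 0.000320625
slovak: 0.4 × 0.2 × 0.3 × 0.4 × 0.5 = 0.0048
P(polish | x) = 0.07239375 / 0.077514375 ≈ 0.9339

0.9339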